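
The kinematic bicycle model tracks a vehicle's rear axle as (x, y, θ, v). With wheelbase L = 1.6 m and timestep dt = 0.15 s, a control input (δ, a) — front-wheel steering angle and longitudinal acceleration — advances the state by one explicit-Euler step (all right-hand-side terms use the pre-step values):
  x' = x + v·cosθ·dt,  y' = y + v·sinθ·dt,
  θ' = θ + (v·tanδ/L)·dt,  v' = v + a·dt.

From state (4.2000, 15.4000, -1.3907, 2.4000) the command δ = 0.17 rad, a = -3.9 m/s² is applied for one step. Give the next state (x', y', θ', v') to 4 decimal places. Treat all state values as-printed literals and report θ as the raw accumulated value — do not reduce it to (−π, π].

x' = 4.2000 + 2.4000·cos(-1.3907)·0.15 = 4.2645
y' = 15.4000 + 2.4000·sin(-1.3907)·0.15 = 15.0458
θ' = -1.3907 + (2.4000/1.6)·tan(0.17)·0.15 = -1.3521
v' = 2.4000 − 3.9000·0.15 = 1.8150

(4.2645, 15.0458, -1.3521, 1.8150)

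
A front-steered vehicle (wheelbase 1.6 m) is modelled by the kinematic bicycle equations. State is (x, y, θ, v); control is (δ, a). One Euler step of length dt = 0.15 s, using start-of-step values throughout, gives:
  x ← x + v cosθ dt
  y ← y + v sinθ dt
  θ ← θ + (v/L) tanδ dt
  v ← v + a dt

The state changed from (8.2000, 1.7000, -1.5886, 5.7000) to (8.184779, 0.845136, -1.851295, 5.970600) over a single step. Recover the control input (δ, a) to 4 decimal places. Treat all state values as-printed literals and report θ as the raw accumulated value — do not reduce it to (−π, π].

δ = -0.4569, a = 1.8040

a = (v'−v)/dt = (0.270600)/0.15 = 1.8040
Δθ = θ'−θ = -0.262695;  (v·dt/L) = 5.7000·0.15/1.6 = 0.534375
tan δ = Δθ·L/(v·dt) = -0.491593  →  δ = -0.4569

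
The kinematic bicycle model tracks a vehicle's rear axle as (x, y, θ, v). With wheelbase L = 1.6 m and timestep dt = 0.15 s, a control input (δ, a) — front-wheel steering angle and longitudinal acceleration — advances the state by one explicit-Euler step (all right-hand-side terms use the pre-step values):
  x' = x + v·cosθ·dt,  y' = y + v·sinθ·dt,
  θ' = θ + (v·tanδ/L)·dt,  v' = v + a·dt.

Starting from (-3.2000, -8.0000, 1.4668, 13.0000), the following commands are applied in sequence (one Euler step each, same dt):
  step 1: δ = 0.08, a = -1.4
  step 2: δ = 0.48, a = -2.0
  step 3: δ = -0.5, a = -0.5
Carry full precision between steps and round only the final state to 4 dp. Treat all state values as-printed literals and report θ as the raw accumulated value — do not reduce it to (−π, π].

after step 1 (δ=0.08, a=-1.4): (-2.997573, -6.060535, 1.564509, 12.790000)
after step 2 (δ=0.48, a=-2.0): (-2.985509, -4.142073, 2.188753, 12.490000)
after step 3 (δ=-0.5, a=-0.5): (-4.070962, -2.615051, 1.549067, 12.415000)

(-4.0710, -2.6151, 1.5491, 12.4150)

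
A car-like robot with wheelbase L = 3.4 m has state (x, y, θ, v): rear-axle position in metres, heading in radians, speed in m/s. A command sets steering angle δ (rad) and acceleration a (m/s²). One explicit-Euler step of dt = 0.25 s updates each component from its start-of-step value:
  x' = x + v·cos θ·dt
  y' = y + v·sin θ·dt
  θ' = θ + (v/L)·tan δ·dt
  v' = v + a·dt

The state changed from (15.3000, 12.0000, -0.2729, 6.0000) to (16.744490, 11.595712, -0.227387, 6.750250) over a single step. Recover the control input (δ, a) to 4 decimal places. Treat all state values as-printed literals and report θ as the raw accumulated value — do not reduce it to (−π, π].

a = (v'−v)/dt = (0.750250)/0.25 = 3.0010
Δθ = θ'−θ = 0.045513;  (v·dt/L) = 6.0000·0.25/3.4 = 0.441176
tan δ = Δθ·L/(v·dt) = 0.103163  →  δ = 0.1028

δ = 0.1028, a = 3.0010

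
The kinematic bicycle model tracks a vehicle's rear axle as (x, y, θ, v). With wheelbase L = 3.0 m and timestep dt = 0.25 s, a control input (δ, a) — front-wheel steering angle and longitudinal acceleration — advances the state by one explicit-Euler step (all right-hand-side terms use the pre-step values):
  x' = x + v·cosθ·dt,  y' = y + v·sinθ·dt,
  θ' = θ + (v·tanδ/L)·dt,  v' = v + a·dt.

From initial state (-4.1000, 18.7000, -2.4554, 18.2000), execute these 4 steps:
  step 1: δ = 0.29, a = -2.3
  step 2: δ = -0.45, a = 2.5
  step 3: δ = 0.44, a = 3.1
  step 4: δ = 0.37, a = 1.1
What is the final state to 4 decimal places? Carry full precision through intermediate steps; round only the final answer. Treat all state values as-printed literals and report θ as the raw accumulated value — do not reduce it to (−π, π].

(-15.5769, 5.5845, -1.3814, 19.3000)

after step 1 (δ=0.29, a=-2.3): (-7.620171, 15.817137, -2.002807, 17.625000)
after step 2 (δ=-0.45, a=2.5): (-9.465058, 11.815709, -2.712294, 18.250000)
after step 3 (δ=0.44, a=3.1): (-13.613548, 9.916647, -1.996316, 19.025000)
after step 4 (δ=0.37, a=1.1): (-15.576899, 5.584538, -1.381391, 19.300000)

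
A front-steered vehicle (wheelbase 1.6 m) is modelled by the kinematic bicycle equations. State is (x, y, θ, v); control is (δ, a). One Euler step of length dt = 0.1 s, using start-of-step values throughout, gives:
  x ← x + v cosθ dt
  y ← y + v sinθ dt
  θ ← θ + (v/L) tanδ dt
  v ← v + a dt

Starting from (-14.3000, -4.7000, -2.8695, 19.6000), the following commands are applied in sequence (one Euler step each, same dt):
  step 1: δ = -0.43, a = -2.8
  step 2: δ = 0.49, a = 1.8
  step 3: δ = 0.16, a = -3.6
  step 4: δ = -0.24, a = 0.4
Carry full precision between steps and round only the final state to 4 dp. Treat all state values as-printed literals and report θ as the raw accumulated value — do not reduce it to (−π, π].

(-21.4989, -6.3535, -2.8833, 19.1800)

after step 1 (δ=-0.43, a=-2.8): (-16.187893, -5.226745, -3.431311, 19.320000)
after step 2 (δ=0.49, a=1.8): (-18.039376, -4.674808, -2.787245, 19.500000)
after step 3 (δ=0.16, a=-3.6): (-19.868228, -5.351417, -2.590563, 19.140000)
after step 4 (δ=-0.24, a=0.4): (-21.498929, -6.353519, -2.883306, 19.180000)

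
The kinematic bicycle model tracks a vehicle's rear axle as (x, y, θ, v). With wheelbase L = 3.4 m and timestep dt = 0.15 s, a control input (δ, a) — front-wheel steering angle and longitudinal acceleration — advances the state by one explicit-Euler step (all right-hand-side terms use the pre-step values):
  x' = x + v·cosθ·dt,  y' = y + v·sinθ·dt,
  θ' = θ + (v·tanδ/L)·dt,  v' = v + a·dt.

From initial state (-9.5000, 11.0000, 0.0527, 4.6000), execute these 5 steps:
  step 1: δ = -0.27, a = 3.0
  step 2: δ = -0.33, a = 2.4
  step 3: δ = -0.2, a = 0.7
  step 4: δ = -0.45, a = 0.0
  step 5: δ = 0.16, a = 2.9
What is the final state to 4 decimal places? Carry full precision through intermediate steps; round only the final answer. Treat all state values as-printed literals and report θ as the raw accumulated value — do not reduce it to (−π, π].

after step 1 (δ=-0.27, a=3.0): (-8.810958, 11.036346, -0.003466, 5.050000)
after step 2 (δ=-0.33, a=2.4): (-8.053462, 11.033721, -0.079778, 5.410000)
after step 3 (δ=-0.2, a=0.7): (-7.244544, 10.969050, -0.128160, 5.515000)
after step 4 (δ=-0.45, a=0.0): (-6.424078, 10.863319, -0.245692, 5.515000)
after step 5 (δ=0.16, a=2.9): (-5.621671, 10.662109, -0.206427, 5.950000)

(-5.6217, 10.6621, -0.2064, 5.9500)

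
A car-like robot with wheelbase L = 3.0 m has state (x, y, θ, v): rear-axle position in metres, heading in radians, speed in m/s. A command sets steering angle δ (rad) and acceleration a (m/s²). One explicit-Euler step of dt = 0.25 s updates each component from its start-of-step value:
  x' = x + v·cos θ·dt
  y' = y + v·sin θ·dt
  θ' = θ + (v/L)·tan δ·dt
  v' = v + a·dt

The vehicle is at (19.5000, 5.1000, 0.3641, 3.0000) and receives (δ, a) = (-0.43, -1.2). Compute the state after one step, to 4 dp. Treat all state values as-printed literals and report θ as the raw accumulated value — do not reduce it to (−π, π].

(20.2008, 5.3671, 0.2494, 2.7000)

x' = 19.5000 + 3.0000·cos(0.3641)·0.25 = 20.2008
y' = 5.1000 + 3.0000·sin(0.3641)·0.25 = 5.3671
θ' = 0.3641 + (3.0000/3.0)·tan(-0.43)·0.25 = 0.2494
v' = 3.0000 − 1.2000·0.25 = 2.7000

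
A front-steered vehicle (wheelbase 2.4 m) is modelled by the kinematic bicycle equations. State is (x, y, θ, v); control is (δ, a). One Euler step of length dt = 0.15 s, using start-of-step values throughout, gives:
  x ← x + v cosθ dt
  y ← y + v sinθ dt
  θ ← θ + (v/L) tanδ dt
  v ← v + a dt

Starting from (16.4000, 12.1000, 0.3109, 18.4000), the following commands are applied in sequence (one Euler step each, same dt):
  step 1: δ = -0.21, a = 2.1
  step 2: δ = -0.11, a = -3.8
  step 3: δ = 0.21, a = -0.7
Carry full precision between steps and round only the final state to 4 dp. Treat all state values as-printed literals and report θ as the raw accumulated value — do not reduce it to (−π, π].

(24.5451, 12.9564, 0.1783, 18.0400)

after step 1 (δ=-0.21, a=2.1): (19.027682, 12.944327, 0.065786, 18.715000)
after step 2 (δ=-0.11, a=-3.8): (21.828859, 13.128872, -0.063401, 18.145000)
after step 3 (δ=0.21, a=-0.7): (24.545141, 12.956426, 0.178316, 18.040000)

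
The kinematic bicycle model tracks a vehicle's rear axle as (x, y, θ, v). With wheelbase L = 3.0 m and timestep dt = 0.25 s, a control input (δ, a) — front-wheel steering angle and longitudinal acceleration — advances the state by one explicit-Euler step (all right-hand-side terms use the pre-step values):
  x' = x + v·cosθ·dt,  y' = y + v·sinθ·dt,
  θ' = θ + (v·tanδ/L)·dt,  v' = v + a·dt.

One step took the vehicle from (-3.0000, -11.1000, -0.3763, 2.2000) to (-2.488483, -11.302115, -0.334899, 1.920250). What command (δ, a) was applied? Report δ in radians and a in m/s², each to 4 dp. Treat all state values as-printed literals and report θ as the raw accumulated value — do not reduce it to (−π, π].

a = (v'−v)/dt = (-0.279750)/0.25 = -1.1190
Δθ = θ'−θ = 0.041401;  (v·dt/L) = 2.2000·0.25/3.0 = 0.183333
tan δ = Δθ·L/(v·dt) = 0.225824  →  δ = 0.2221

δ = 0.2221, a = -1.1190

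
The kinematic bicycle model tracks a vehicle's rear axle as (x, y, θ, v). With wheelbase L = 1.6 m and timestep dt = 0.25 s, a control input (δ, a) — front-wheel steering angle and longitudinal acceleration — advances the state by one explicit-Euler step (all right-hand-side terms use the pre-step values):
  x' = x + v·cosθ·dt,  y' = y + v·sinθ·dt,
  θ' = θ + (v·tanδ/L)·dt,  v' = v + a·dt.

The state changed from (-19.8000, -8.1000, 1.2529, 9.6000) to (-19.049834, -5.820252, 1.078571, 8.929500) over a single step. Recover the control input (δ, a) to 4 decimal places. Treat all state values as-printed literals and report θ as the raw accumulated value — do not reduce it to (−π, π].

a = (v'−v)/dt = (-0.670500)/0.25 = -2.6820
Δθ = θ'−θ = -0.174329;  (v·dt/L) = 9.6000·0.25/1.6 = 1.500000
tan δ = Δθ·L/(v·dt) = -0.116219  →  δ = -0.1157

δ = -0.1157, a = -2.6820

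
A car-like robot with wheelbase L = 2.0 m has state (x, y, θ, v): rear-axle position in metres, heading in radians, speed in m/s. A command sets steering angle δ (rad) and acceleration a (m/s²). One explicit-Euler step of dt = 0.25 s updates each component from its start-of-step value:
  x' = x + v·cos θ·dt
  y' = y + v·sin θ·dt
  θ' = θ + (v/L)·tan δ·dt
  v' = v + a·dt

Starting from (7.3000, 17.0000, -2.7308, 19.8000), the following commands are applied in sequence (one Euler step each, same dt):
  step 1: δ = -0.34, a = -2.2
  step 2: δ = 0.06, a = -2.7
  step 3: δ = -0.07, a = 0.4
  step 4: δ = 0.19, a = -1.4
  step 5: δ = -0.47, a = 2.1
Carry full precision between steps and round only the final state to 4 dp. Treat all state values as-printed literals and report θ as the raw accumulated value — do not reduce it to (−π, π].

(-14.6615, 20.9654, -4.3392, 18.8500)

after step 1 (δ=-0.34, a=-2.2): (2.761817, 15.023286, -3.606299, 19.250000)
after step 2 (δ=0.06, a=-2.7): (-1.540333, 17.180057, -3.461750, 18.575000)
after step 3 (δ=-0.07, a=0.4): (-5.948115, 18.641520, -3.624548, 18.675000)
after step 4 (δ=0.19, a=-1.4): (-10.082884, 20.809678, -3.175601, 18.325000)
after step 5 (δ=-0.47, a=2.1): (-14.661485, 20.965449, -4.339160, 18.850000)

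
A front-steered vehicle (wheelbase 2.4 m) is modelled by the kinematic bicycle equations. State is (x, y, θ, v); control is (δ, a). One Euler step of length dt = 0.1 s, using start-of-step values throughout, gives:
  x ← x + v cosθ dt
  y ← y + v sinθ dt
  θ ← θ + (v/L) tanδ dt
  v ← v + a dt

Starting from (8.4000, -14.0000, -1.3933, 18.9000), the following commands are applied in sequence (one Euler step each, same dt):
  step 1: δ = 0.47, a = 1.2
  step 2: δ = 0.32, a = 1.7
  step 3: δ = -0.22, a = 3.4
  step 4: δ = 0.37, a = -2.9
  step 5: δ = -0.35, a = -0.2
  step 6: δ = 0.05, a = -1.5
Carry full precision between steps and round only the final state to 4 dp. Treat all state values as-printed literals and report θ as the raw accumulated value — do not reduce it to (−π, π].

after step 1 (δ=0.47, a=1.2): (8.733709, -15.860306, -0.993277, 19.020000)
after step 2 (δ=0.32, a=1.7): (9.772101, -17.453839, -0.730651, 19.190000)
after step 3 (δ=-0.22, a=3.4): (11.201258, -18.734492, -0.909453, 19.530000)
after step 4 (δ=0.37, a=-2.9): (12.400746, -20.275737, -0.593829, 19.240000)
after step 5 (δ=-0.35, a=-0.2): (13.995365, -21.352290, -0.886461, 19.220000)
after step 6 (δ=0.05, a=-1.5): (15.210374, -22.841531, -0.846386, 19.070000)

(15.2104, -22.8415, -0.8464, 19.0700)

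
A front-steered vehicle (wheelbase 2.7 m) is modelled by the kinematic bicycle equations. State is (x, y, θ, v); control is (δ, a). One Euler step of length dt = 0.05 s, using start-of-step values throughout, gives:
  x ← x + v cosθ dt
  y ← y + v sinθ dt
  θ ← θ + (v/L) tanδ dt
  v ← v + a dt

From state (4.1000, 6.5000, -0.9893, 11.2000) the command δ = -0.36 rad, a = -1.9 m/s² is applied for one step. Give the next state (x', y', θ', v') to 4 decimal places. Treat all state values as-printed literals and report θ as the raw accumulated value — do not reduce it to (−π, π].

x' = 4.1000 + 11.2000·cos(-0.9893)·0.05 = 4.4076
y' = 6.5000 + 11.2000·sin(-0.9893)·0.05 = 6.0320
θ' = -0.9893 + (11.2000/2.7)·tan(-0.36)·0.05 = -1.0674
v' = 11.2000 − 1.9000·0.05 = 11.1050

(4.4076, 6.0320, -1.0674, 11.1050)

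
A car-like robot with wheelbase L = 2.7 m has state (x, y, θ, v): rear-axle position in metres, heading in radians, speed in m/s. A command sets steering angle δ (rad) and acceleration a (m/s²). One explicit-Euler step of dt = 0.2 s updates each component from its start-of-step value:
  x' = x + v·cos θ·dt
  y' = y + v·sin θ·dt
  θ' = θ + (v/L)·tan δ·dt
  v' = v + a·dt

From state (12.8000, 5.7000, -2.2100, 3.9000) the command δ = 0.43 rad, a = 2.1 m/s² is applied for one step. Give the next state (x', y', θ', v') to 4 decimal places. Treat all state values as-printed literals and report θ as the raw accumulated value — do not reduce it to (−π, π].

x' = 12.8000 + 3.9000·cos(-2.2100)·0.2 = 12.3347
y' = 5.7000 + 3.9000·sin(-2.2100)·0.2 = 5.0740
θ' = -2.2100 + (3.9000/2.7)·tan(0.43)·0.2 = -2.0775
v' = 3.9000 + 2.1000·0.2 = 4.3200

(12.3347, 5.0740, -2.0775, 4.3200)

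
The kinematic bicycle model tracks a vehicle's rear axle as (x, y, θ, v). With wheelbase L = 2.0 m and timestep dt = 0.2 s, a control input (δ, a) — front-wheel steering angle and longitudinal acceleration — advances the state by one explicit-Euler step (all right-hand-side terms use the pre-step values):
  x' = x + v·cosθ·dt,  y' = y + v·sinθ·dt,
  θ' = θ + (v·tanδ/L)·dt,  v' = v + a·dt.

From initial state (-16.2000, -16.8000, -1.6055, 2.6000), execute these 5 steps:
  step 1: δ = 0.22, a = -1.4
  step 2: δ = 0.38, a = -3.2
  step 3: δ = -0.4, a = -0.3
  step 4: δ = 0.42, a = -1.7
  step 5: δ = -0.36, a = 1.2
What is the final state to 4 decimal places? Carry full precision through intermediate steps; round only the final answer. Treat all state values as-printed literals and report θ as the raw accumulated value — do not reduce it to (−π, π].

(-16.1237, -18.6952, -1.5016, 1.5200)

after step 1 (δ=0.22, a=-1.4): (-16.218042, -17.319687, -1.547359, 2.320000)
after step 2 (δ=0.38, a=-3.2): (-16.207168, -17.783559, -1.454695, 1.680000)
after step 3 (δ=-0.4, a=-0.3): (-16.168246, -18.117297, -1.525724, 1.620000)
after step 4 (δ=0.42, a=-1.7): (-16.153648, -18.440968, -1.453380, 1.280000)
after step 5 (δ=-0.36, a=1.2): (-16.123658, -18.695206, -1.501559, 1.520000)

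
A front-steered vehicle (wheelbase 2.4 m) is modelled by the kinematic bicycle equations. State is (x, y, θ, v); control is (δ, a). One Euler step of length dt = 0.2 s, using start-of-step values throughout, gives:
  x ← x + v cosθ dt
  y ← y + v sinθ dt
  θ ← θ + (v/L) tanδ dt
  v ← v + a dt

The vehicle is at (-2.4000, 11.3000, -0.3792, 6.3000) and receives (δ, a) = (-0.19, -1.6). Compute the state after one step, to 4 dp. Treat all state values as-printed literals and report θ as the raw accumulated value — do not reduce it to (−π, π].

x' = -2.4000 + 6.3000·cos(-0.3792)·0.2 = -1.2295
y' = 11.3000 + 6.3000·sin(-0.3792)·0.2 = 10.8336
θ' = -0.3792 + (6.3000/2.4)·tan(-0.19)·0.2 = -0.4802
v' = 6.3000 − 1.6000·0.2 = 5.9800

(-1.2295, 10.8336, -0.4802, 5.9800)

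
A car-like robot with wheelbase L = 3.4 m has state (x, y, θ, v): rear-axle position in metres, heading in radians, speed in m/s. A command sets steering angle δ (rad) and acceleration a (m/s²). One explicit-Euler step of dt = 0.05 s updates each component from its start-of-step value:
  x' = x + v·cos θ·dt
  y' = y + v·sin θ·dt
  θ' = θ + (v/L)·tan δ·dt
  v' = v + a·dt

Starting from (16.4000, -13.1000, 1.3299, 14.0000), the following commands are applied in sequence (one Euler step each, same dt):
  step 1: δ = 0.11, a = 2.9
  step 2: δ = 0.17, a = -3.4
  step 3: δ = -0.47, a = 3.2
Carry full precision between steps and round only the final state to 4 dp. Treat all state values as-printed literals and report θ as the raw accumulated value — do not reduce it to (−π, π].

after step 1 (δ=0.11, a=2.9): (16.567001, -12.420213, 1.352639, 14.145000)
after step 2 (δ=0.17, a=-3.4): (16.720072, -11.729726, 1.388346, 13.975000)
after step 3 (δ=-0.47, a=3.2): (16.846853, -11.042574, 1.283952, 14.135000)

(16.8469, -11.0426, 1.2840, 14.1350)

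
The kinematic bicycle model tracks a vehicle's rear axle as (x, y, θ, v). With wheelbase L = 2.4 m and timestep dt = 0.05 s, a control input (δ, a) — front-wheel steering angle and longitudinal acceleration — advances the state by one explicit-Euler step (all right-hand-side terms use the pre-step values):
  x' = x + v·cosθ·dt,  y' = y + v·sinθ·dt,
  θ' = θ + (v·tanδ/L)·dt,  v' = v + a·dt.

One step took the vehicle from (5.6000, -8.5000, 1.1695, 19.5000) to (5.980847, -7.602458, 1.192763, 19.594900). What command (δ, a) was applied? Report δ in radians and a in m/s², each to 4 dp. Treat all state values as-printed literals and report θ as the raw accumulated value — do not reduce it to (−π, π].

δ = 0.0572, a = 1.8980

a = (v'−v)/dt = (0.094900)/0.05 = 1.8980
Δθ = θ'−θ = 0.023263;  (v·dt/L) = 19.5000·0.05/2.4 = 0.406250
tan δ = Δθ·L/(v·dt) = 0.057263  →  δ = 0.0572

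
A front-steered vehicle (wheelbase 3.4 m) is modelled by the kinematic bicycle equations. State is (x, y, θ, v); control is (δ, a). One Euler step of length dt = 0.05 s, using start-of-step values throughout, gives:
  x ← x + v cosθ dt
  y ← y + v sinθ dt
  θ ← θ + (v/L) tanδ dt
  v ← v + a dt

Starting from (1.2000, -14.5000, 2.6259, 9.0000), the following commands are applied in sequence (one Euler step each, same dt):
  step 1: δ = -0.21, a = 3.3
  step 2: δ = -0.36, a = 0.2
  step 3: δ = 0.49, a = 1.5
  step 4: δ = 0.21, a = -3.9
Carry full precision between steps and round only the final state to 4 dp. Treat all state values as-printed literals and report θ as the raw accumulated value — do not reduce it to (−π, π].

(-0.3644, -13.5531, 2.6479, 9.0550)

after step 1 (δ=-0.21, a=3.3): (0.808522, -14.278088, 2.597690, 9.165000)
after step 2 (δ=-0.36, a=0.2): (0.416399, -14.040953, 2.546959, 9.175000)
after step 3 (δ=0.49, a=1.5): (0.036392, -13.783959, 2.618927, 9.250000)
after step 4 (δ=0.21, a=-3.9): (-0.364360, -13.553083, 2.647920, 9.055000)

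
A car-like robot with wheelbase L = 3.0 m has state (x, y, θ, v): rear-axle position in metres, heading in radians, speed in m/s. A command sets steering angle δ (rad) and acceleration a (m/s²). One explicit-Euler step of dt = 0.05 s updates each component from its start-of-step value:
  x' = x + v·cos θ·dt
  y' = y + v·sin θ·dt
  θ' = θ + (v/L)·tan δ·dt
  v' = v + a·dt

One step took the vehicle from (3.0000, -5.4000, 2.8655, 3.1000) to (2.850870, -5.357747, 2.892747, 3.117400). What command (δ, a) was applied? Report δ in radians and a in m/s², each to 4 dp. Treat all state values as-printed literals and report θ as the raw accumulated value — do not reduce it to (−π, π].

δ = 0.4853, a = 0.3480

a = (v'−v)/dt = (0.017400)/0.05 = 0.3480
Δθ = θ'−θ = 0.027247;  (v·dt/L) = 3.1000·0.05/3.0 = 0.051667
tan δ = Δθ·L/(v·dt) = 0.527361  →  δ = 0.4853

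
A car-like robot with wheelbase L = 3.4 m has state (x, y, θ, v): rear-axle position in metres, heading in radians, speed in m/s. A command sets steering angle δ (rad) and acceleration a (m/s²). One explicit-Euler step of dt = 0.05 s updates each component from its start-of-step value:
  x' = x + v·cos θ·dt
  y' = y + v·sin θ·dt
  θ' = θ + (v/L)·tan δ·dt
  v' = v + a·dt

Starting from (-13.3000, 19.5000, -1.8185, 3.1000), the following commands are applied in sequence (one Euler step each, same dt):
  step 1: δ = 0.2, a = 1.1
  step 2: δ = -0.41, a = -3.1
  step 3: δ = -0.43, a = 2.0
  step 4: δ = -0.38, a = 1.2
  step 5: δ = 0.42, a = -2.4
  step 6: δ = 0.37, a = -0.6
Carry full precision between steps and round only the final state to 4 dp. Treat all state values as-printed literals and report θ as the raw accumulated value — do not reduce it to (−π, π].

after step 1 (δ=0.2, a=1.1): (-13.338003, 19.349731, -1.809259, 3.155000)
after step 2 (δ=-0.41, a=-3.1): (-13.375265, 19.196445, -1.829424, 3.000000)
after step 3 (δ=-0.43, a=2.0): (-13.413628, 19.051434, -1.849658, 3.100000)
after step 4 (δ=-0.38, a=1.2): (-13.456293, 18.902421, -1.867866, 3.160000)
after step 5 (δ=0.42, a=-2.4): (-13.502543, 18.751342, -1.847114, 3.040000)
after step 6 (δ=0.37, a=-0.6): (-13.544011, 18.605108, -1.829774, 3.010000)

(-13.5440, 18.6051, -1.8298, 3.0100)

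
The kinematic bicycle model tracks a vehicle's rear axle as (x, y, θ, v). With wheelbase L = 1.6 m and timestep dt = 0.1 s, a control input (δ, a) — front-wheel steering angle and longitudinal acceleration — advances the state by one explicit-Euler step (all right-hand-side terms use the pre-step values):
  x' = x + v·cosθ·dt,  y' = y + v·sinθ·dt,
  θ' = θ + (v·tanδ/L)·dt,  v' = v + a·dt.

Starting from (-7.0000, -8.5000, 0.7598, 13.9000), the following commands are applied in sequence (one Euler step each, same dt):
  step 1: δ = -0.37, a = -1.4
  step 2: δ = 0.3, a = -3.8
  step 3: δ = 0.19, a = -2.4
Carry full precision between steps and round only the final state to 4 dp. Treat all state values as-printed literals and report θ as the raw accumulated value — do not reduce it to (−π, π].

after step 1 (δ=-0.37, a=-1.4): (-5.992286, -7.542601, 0.422844, 13.760000)
after step 2 (δ=0.3, a=-3.8): (-4.737477, -6.977952, 0.688873, 13.380000)
after step 3 (δ=0.19, a=-2.4): (-3.704590, -6.127428, 0.849701, 13.140000)

(-3.7046, -6.1274, 0.8497, 13.1400)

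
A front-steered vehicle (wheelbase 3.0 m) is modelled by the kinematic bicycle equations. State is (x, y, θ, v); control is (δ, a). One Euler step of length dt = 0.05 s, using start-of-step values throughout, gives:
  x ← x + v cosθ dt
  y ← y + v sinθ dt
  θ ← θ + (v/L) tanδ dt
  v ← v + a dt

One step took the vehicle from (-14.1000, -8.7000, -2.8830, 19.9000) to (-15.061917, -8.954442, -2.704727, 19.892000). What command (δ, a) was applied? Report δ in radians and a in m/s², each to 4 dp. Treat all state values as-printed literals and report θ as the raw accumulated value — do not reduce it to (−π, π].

δ = 0.4932, a = -0.1600

a = (v'−v)/dt = (-0.008000)/0.05 = -0.1600
Δθ = θ'−θ = 0.178273;  (v·dt/L) = 19.9000·0.05/3.0 = 0.331667
tan δ = Δθ·L/(v·dt) = 0.537507  →  δ = 0.4932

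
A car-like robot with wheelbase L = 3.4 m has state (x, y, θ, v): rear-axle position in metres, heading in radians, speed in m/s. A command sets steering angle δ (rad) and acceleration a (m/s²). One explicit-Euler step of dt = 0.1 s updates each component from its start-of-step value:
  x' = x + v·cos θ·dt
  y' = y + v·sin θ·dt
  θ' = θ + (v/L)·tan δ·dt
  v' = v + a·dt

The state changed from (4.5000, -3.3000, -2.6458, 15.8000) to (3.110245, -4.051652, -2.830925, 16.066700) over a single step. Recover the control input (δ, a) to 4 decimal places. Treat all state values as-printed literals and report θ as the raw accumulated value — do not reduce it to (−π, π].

a = (v'−v)/dt = (0.266700)/0.1 = 2.6670
Δθ = θ'−θ = -0.185125;  (v·dt/L) = 15.8000·0.1/3.4 = 0.464706
tan δ = Δθ·L/(v·dt) = -0.398370  →  δ = -0.3791

δ = -0.3791, a = 2.6670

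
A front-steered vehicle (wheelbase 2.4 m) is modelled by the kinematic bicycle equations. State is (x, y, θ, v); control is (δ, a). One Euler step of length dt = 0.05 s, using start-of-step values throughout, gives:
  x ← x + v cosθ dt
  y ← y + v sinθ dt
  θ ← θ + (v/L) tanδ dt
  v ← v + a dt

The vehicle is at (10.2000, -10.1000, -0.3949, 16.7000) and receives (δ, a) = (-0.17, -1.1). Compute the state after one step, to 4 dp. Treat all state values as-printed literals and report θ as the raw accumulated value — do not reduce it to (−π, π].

(10.9707, -10.4212, -0.4546, 16.6450)

x' = 10.2000 + 16.7000·cos(-0.3949)·0.05 = 10.9707
y' = -10.1000 + 16.7000·sin(-0.3949)·0.05 = -10.4212
θ' = -0.3949 + (16.7000/2.4)·tan(-0.17)·0.05 = -0.4546
v' = 16.7000 − 1.1000·0.05 = 16.6450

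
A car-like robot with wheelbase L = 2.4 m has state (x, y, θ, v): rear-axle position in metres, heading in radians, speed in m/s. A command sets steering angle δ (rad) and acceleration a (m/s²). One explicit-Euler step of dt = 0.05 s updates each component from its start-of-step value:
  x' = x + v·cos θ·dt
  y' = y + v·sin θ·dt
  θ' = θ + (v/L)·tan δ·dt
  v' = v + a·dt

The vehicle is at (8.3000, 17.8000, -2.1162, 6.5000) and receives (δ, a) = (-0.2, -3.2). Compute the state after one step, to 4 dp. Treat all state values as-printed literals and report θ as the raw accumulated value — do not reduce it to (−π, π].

(8.1314, 17.5222, -2.1437, 6.3400)

x' = 8.3000 + 6.5000·cos(-2.1162)·0.05 = 8.1314
y' = 17.8000 + 6.5000·sin(-2.1162)·0.05 = 17.5222
θ' = -2.1162 + (6.5000/2.4)·tan(-0.2)·0.05 = -2.1437
v' = 6.5000 − 3.2000·0.05 = 6.3400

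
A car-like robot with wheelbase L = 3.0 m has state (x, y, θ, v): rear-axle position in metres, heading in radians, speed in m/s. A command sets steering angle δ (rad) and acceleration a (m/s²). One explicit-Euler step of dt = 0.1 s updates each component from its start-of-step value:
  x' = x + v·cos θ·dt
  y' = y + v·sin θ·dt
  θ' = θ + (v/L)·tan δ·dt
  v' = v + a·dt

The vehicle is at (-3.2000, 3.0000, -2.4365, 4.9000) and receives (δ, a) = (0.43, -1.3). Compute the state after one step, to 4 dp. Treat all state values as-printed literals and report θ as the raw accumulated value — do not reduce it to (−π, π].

x' = -3.2000 + 4.9000·cos(-2.4365)·0.1 = -3.5732
y' = 3.0000 + 4.9000·sin(-2.4365)·0.1 = 2.6824
θ' = -2.4365 + (4.9000/3.0)·tan(0.43)·0.1 = -2.3616
v' = 4.9000 − 1.3000·0.1 = 4.7700

(-3.5732, 2.6824, -2.3616, 4.7700)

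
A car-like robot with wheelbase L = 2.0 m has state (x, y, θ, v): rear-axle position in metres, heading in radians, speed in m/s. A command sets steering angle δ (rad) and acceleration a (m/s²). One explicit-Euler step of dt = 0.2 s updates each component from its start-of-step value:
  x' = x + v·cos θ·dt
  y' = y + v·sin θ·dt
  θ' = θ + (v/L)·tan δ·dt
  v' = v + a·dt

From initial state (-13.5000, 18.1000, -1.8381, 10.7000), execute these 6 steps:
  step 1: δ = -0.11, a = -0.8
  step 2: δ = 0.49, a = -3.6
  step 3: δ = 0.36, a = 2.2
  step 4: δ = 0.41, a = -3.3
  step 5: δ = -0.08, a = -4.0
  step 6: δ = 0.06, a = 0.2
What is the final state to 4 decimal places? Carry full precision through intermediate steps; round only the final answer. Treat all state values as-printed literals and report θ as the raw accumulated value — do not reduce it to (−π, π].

after step 1 (δ=-0.11, a=-0.8): (-14.065242, 16.035999, -1.956277, 10.540000)
after step 2 (δ=0.49, a=-3.6): (-14.857860, 14.082688, -1.394086, 9.820000)
after step 3 (δ=0.36, a=2.2): (-14.512604, 12.149273, -1.024458, 10.260000)
after step 4 (δ=0.41, a=-3.3): (-13.446463, 10.395977, -0.578527, 9.600000)
after step 5 (δ=-0.08, a=-4.0): (-11.838906, 9.346138, -0.655491, 8.800000)
after step 6 (δ=0.06, a=0.2): (-10.443669, 8.273333, -0.602628, 8.840000)

(-10.4437, 8.2733, -0.6026, 8.8400)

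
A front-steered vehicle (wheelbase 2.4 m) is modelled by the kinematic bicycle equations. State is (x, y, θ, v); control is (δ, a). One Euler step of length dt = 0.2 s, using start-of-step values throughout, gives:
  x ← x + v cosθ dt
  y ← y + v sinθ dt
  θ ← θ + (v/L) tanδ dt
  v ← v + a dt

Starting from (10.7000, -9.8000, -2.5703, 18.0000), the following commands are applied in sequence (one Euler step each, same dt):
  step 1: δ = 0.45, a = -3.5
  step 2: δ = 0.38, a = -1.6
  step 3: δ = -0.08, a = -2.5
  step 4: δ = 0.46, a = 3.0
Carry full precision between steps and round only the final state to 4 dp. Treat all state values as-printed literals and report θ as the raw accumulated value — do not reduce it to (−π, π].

after step 1 (δ=0.45, a=-3.5): (7.671670, -11.746592, -1.845717, 17.300000)
after step 2 (δ=0.38, a=-1.6): (6.732381, -15.076657, -1.269897, 16.980000)
after step 3 (δ=-0.08, a=-2.5): (7.738883, -18.320076, -1.383340, 16.480000)
after step 4 (δ=0.46, a=3.0): (8.353129, -21.558335, -0.702923, 17.080000)

(8.3531, -21.5583, -0.7029, 17.0800)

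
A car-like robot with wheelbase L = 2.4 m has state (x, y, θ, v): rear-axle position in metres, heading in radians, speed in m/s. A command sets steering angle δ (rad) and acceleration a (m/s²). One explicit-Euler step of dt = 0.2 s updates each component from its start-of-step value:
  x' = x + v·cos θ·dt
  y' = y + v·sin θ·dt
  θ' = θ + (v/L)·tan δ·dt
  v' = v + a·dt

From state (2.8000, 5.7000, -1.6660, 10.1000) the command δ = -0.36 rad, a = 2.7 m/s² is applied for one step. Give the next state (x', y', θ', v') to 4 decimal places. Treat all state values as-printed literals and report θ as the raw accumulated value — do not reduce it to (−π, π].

(2.6080, 3.6891, -1.9828, 10.6400)

x' = 2.8000 + 10.1000·cos(-1.6660)·0.2 = 2.6080
y' = 5.7000 + 10.1000·sin(-1.6660)·0.2 = 3.6891
θ' = -1.6660 + (10.1000/2.4)·tan(-0.36)·0.2 = -1.9828
v' = 10.1000 + 2.7000·0.2 = 10.6400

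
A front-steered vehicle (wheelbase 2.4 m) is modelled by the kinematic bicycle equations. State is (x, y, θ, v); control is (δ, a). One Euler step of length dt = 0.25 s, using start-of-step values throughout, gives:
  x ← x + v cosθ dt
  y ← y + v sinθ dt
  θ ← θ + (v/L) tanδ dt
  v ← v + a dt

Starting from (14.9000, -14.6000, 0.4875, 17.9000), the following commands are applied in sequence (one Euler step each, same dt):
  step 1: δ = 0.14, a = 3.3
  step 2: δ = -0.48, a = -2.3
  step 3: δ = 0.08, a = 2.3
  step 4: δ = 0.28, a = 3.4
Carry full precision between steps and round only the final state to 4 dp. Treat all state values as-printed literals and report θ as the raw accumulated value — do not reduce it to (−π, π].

after step 1 (δ=0.14, a=3.3): (18.853692, -12.503827, 0.750261, 18.725000)
after step 2 (δ=-0.48, a=-2.3): (22.278079, -9.312013, -0.265202, 18.150000)
after step 3 (δ=0.08, a=2.3): (26.656947, -10.501309, -0.113628, 18.725000)
after step 4 (δ=0.28, a=3.4): (31.308008, -11.032087, 0.447253, 19.575000)

(31.3080, -11.0321, 0.4473, 19.5750)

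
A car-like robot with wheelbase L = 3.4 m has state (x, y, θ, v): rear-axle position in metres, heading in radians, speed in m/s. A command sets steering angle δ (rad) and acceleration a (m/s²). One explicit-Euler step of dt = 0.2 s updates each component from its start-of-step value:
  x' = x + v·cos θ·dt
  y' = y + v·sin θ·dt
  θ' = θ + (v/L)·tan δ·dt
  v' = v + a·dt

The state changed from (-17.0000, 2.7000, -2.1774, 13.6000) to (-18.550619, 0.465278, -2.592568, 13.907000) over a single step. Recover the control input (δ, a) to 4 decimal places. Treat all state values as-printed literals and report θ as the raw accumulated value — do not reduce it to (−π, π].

δ = -0.4787, a = 1.5350

a = (v'−v)/dt = (0.307000)/0.2 = 1.5350
Δθ = θ'−θ = -0.415168;  (v·dt/L) = 13.6000·0.2/3.4 = 0.800000
tan δ = Δθ·L/(v·dt) = -0.518960  →  δ = -0.4787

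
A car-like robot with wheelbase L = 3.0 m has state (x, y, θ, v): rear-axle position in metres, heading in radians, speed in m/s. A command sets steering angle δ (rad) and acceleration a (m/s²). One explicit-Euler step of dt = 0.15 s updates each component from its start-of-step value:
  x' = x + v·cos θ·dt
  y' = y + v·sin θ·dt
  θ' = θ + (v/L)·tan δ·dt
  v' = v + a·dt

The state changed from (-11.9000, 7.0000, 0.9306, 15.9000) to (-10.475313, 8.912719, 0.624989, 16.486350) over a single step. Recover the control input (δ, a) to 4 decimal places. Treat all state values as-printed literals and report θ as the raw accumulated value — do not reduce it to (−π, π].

δ = -0.3670, a = 3.9090

a = (v'−v)/dt = (0.586350)/0.15 = 3.9090
Δθ = θ'−θ = -0.305611;  (v·dt/L) = 15.9000·0.15/3.0 = 0.795000
tan δ = Δθ·L/(v·dt) = -0.384416  →  δ = -0.3670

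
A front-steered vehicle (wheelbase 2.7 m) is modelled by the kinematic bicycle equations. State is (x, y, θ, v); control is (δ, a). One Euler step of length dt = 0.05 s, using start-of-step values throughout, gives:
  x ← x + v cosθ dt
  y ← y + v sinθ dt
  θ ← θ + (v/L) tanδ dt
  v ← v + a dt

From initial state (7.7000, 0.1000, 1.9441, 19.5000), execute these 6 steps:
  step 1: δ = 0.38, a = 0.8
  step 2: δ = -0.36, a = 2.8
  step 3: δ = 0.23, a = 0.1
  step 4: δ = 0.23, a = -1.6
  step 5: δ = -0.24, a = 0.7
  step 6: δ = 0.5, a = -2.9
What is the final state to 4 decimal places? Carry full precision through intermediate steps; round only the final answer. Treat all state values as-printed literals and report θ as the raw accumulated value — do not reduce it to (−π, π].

after step 1 (δ=0.38, a=0.8): (7.344424, 1.007849, 2.088332, 19.540000)
after step 2 (δ=-0.36, a=2.8): (6.861062, 1.856902, 1.952130, 19.680000)
after step 3 (δ=0.23, a=0.1): (6.494858, 2.770221, 2.037463, 19.685000)
after step 4 (δ=0.23, a=-1.6): (6.052033, 3.649228, 2.122816, 19.605000)
after step 5 (δ=-0.24, a=0.7): (5.537981, 4.483878, 2.033971, 19.640000)
after step 6 (δ=0.5, a=-2.9): (5.099233, 5.362413, 2.232663, 19.495000)

(5.0992, 5.3624, 2.2327, 19.4950)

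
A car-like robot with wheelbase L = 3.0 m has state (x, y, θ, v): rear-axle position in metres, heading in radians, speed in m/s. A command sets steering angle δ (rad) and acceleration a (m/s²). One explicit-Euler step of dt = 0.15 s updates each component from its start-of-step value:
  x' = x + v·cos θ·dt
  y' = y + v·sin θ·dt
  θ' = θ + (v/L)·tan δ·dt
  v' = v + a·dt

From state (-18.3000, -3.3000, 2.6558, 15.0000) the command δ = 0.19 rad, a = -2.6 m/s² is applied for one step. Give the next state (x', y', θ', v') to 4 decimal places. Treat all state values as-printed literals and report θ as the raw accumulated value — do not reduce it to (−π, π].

x' = -18.3000 + 15.0000·cos(2.6558)·0.15 = -20.2897
y' = -3.3000 + 15.0000·sin(2.6558)·0.15 = -2.2495
θ' = 2.6558 + (15.0000/3.0)·tan(0.19)·0.15 = 2.8000
v' = 15.0000 − 2.6000·0.15 = 14.6100

(-20.2897, -2.2495, 2.8000, 14.6100)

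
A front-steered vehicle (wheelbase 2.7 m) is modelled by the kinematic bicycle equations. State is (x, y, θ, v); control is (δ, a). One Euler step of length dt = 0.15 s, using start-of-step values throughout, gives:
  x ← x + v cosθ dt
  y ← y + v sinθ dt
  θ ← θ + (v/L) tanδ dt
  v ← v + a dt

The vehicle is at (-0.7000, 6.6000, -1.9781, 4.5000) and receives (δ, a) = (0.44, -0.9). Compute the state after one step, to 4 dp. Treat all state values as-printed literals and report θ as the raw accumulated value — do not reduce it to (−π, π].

x' = -0.7000 + 4.5000·cos(-1.9781)·0.15 = -0.9674
y' = 6.6000 + 4.5000·sin(-1.9781)·0.15 = 5.9802
θ' = -1.9781 + (4.5000/2.7)·tan(0.44)·0.15 = -1.8604
v' = 4.5000 − 0.9000·0.15 = 4.3650

(-0.9674, 5.9802, -1.8604, 4.3650)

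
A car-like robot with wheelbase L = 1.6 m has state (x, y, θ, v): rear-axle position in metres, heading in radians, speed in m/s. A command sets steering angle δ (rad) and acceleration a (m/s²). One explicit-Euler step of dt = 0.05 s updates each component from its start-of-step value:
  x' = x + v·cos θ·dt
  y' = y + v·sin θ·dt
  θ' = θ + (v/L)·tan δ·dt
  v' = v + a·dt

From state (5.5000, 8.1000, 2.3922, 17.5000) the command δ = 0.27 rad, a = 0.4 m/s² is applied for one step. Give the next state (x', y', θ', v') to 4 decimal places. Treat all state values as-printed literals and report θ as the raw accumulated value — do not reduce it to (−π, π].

(4.8594, 8.6960, 2.5436, 17.5200)

x' = 5.5000 + 17.5000·cos(2.3922)·0.05 = 4.8594
y' = 8.1000 + 17.5000·sin(2.3922)·0.05 = 8.6960
θ' = 2.3922 + (17.5000/1.6)·tan(0.27)·0.05 = 2.5436
v' = 17.5000 + 0.4000·0.05 = 17.5200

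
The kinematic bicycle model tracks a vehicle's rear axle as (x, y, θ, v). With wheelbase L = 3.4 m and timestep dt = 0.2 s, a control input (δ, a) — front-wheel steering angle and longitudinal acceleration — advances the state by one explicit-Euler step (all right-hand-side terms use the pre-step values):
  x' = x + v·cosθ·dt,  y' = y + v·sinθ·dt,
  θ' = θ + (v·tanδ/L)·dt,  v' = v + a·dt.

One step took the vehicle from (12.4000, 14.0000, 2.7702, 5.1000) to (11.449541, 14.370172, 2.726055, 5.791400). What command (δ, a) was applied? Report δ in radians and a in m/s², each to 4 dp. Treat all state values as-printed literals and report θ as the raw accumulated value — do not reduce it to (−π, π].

δ = -0.1461, a = 3.4570

a = (v'−v)/dt = (0.691400)/0.2 = 3.4570
Δθ = θ'−θ = -0.044145;  (v·dt/L) = 5.1000·0.2/3.4 = 0.300000
tan δ = Δθ·L/(v·dt) = -0.147150  →  δ = -0.1461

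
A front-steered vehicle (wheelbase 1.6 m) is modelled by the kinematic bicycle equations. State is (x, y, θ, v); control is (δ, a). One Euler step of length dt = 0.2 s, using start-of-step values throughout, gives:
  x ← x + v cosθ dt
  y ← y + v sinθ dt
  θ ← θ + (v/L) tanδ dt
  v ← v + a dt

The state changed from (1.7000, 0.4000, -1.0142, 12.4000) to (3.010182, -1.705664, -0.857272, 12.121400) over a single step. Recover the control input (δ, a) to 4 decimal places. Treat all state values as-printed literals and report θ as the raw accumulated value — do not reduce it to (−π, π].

a = (v'−v)/dt = (-0.278600)/0.2 = -1.3930
Δθ = θ'−θ = 0.156928;  (v·dt/L) = 12.4000·0.2/1.6 = 1.550000
tan δ = Δθ·L/(v·dt) = 0.101244  →  δ = 0.1009

δ = 0.1009, a = -1.3930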